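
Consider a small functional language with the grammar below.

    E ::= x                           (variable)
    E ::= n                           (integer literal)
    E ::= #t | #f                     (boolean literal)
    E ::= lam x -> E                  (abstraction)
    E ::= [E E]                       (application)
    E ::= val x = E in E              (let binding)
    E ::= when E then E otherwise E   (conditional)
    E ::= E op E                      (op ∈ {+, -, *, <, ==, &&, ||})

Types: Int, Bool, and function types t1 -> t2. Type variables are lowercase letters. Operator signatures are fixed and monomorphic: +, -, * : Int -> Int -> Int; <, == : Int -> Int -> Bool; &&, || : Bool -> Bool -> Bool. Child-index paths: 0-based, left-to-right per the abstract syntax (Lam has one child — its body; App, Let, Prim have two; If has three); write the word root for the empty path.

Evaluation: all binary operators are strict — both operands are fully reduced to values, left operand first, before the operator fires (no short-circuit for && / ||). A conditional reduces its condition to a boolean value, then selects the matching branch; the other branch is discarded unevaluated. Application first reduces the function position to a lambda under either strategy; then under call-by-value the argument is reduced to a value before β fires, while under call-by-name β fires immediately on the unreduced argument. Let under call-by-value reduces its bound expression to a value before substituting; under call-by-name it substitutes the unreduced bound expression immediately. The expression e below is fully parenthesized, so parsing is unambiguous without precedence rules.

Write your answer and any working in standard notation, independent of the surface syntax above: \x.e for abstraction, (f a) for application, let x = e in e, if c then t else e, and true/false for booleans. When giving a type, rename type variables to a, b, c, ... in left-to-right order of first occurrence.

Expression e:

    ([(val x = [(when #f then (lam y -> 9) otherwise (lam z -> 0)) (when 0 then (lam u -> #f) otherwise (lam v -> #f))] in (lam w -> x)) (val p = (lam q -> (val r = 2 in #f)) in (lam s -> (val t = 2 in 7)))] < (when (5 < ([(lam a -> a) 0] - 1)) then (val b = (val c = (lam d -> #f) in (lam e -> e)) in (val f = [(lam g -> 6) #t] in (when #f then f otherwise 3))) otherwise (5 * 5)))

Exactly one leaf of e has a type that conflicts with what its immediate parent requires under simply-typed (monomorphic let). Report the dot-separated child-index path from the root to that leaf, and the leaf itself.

Derivation:
  unify Bool ~ Bool
\y._ : a -> Int
\z._ : b -> Int
  unify a -> Int ~ b -> Int
  unify a ~ b
  unify Int ~ Int
  unify Int ~ Bool
  FAIL: mismatch Int ~ Bool

Answer: 0.0.0.1.0 : 0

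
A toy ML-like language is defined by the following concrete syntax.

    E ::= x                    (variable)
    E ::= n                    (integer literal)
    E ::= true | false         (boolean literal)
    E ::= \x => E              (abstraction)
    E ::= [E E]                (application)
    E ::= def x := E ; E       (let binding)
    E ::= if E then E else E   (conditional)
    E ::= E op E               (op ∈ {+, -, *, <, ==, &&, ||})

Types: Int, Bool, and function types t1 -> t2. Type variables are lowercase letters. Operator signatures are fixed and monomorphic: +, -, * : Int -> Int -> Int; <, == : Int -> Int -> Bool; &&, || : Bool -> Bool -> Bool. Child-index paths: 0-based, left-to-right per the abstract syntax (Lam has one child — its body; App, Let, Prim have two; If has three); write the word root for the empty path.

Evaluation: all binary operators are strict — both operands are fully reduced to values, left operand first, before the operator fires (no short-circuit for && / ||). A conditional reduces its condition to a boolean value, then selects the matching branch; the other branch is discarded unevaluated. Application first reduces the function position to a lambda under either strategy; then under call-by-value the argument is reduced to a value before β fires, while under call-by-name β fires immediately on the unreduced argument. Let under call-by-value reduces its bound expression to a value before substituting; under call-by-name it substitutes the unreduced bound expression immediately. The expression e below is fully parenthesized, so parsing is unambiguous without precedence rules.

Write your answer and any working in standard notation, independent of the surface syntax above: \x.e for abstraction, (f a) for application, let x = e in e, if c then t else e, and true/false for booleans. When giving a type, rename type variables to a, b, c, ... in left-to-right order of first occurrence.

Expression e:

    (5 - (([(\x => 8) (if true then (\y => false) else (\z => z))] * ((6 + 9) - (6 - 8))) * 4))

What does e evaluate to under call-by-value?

Answer: -539

Working:
step 0: (5 - ((((\x.8) (if true then (\y.false) else (\z.z))) * ((6 + 9) - (6 - 8))) * 4))
step 1: [if@1.0.0.1] (5 - ((((\x.8) (\y.false)) * ((6 + 9) - (6 - 8))) * 4))
step 2: [beta@1.0.0] (5 - ((8 * ((6 + 9) - (6 - 8))) * 4))
step 3: [delta@1.0.1.0] (5 - ((8 * (15 - (6 - 8))) * 4))
step 4: [delta@1.0.1.1] (5 - ((8 * (15 - -2)) * 4))
step 5: [delta@1.0.1] (5 - ((8 * 17) * 4))
step 6: [delta@1.0] (5 - (136 * 4))
step 7: [delta@1] (5 - 544)
step 8: [delta@root] -539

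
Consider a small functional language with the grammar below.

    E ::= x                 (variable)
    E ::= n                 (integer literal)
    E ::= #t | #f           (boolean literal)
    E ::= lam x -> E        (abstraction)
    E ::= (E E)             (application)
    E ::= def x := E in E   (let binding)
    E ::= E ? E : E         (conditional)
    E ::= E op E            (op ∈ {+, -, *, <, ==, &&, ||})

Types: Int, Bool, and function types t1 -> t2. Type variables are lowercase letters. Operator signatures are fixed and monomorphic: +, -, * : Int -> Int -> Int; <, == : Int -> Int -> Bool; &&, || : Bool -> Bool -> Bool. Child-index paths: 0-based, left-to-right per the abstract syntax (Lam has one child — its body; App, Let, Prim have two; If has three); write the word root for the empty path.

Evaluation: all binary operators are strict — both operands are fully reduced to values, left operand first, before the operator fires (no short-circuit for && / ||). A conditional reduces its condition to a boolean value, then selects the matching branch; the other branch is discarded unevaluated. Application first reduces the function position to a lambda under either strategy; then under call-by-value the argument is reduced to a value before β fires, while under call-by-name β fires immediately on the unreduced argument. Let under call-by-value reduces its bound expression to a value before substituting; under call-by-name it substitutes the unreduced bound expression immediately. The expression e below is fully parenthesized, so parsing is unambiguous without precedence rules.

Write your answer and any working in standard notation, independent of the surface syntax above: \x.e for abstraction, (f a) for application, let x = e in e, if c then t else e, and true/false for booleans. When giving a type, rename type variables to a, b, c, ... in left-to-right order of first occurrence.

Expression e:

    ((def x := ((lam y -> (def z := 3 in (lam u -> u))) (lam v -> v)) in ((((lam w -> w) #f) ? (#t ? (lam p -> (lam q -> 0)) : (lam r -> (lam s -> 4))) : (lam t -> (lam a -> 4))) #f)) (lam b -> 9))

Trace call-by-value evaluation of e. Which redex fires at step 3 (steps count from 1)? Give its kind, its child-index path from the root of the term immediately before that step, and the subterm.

Answer: let at 0 : (let x = (\u.u) in ((if ((\w.w) false) then (if true then (\p.(\q.0)) else (\r.(\s.4))) else (\t.(\a.4))) false))

Derivation:
step 0: ((let x = ((\y.(let z = 3 in (\u.u))) (\v.v)) in ((if ((\w.w) false) then (if true then (\p.(\q.0)) else (\r.(\s.4))) else (\t.(\a.4))) false)) (\b.9))
step 1: [beta@0.0] ((let x = (let z = 3 in (\u.u)) in ((if ((\w.w) false) then (if true then (\p.(\q.0)) else (\r.(\s.4))) else (\t.(\a.4))) false)) (\b.9))
step 2: [let@0.0] ((let x = (\u.u) in ((if ((\w.w) false) then (if true then (\p.(\q.0)) else (\r.(\s.4))) else (\t.(\a.4))) false)) (\b.9))
step 3: [let@0] (((if ((\w.w) false) then (if true then (\p.(\q.0)) else (\r.(\s.4))) else (\t.(\a.4))) false) (\b.9))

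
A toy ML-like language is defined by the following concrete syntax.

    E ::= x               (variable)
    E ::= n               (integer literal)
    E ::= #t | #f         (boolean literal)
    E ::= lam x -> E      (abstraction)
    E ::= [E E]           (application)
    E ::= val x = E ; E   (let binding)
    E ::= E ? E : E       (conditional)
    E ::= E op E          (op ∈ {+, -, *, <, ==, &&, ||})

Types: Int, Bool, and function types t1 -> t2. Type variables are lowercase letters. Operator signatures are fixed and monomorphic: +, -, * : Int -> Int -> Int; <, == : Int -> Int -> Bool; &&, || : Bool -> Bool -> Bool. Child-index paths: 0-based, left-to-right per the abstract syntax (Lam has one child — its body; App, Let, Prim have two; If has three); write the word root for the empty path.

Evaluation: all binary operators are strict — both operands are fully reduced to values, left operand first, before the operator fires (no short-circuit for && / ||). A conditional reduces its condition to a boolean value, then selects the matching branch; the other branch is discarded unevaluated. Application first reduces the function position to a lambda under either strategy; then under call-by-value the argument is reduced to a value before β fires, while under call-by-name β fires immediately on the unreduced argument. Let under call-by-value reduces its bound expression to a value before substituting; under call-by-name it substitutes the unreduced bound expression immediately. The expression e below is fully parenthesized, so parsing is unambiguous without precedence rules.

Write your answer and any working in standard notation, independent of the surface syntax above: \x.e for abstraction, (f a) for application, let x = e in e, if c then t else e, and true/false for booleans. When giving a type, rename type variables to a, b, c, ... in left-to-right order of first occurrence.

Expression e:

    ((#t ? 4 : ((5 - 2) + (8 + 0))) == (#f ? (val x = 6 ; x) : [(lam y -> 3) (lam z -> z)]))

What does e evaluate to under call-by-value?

Trace:
step 0: ((if true then 4 else ((5 - 2) + (8 + 0))) == (if false then (let x = 6 in x) else ((\y.3) (\z.z))))
step 1: [if@0] (4 == (if false then (let x = 6 in x) else ((\y.3) (\z.z))))
step 2: [if@1] (4 == ((\y.3) (\z.z)))
step 3: [beta@1] (4 == 3)
step 4: [delta@root] false

Answer: false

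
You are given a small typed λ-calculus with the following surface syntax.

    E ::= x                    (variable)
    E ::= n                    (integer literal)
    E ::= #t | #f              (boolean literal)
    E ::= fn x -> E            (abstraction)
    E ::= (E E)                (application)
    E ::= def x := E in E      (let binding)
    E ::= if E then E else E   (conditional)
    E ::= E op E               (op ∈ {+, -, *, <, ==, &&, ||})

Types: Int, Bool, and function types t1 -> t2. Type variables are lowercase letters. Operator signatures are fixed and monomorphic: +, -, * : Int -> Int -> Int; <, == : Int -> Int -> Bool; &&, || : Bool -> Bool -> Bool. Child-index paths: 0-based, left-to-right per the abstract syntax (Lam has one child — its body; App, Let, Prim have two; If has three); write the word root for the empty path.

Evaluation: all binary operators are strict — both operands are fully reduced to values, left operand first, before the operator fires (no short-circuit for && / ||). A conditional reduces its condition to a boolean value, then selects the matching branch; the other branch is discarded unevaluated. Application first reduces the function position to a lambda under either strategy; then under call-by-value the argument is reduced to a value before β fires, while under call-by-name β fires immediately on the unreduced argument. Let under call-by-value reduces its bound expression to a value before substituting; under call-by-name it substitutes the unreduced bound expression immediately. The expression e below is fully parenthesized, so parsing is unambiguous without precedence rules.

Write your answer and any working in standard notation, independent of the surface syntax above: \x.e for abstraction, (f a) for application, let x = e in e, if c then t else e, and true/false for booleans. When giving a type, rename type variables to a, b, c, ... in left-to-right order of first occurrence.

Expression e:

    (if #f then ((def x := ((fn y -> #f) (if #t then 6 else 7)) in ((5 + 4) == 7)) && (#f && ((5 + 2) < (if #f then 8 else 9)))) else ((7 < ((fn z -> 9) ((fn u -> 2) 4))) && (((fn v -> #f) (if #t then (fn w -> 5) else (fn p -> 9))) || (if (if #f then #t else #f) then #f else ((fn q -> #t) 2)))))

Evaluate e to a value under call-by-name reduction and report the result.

Working:
step 0: (if false then ((let x = ((\y.false) (if true then 6 else 7)) in ((5 + 4) == 7)) && (false && ((5 + 2) < (if false then 8 else 9)))) else ((7 < ((\z.9) ((\u.2) 4))) && (((\v.false) (if true then (\w.5) else (\p.9))) || (if (if false then true else false) then false else ((\q.true) 2)))))
step 1: [if@root] ((7 < ((\z.9) ((\u.2) 4))) && (((\v.false) (if true then (\w.5) else (\p.9))) || (if (if false then true else false) then false else ((\q.true) 2))))
step 2: [beta@0.1] ((7 < 9) && (((\v.false) (if true then (\w.5) else (\p.9))) || (if (if false then true else false) then false else ((\q.true) 2))))
step 3: [delta@0] (true && (((\v.false) (if true then (\w.5) else (\p.9))) || (if (if false then true else false) then false else ((\q.true) 2))))
step 4: [beta@1.0] (true && (false || (if (if false then true else false) then false else ((\q.true) 2))))
step 5: [if@1.1.0] (true && (false || (if false then false else ((\q.true) 2))))
step 6: [if@1.1] (true && (false || ((\q.true) 2)))
step 7: [beta@1.1] (true && (false || true))
step 8: [delta@1] (true && true)
step 9: [delta@root] true

Answer: true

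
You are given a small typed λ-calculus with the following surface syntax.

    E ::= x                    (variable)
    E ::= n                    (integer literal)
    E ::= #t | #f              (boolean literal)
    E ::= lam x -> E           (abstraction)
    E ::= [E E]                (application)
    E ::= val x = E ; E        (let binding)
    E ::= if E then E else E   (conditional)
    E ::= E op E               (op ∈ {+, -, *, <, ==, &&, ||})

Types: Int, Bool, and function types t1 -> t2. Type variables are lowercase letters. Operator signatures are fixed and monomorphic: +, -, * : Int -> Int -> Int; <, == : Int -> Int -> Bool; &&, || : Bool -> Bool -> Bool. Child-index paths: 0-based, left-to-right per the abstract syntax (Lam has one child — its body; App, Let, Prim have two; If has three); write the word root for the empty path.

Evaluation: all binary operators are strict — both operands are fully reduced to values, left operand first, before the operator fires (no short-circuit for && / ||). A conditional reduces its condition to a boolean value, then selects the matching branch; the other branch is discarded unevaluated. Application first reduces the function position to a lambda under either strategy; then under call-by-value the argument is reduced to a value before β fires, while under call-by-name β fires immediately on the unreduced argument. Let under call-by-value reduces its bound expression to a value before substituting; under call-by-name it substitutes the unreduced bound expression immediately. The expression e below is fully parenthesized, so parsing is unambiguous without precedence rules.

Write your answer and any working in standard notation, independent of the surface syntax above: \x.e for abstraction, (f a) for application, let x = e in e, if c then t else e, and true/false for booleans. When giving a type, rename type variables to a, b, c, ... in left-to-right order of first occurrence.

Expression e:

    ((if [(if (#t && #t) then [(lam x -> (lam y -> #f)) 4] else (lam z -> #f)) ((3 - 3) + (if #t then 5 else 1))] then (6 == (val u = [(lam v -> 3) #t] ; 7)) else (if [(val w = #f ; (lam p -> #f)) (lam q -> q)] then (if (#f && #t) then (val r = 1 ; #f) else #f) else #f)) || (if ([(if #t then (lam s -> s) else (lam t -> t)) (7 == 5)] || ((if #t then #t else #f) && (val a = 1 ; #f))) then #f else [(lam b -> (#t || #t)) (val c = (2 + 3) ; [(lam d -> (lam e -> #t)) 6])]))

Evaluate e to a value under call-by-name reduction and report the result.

Working:
step 0: ((if ((if (true && true) then ((\x.(\y.false)) 4) else (\z.false)) ((3 - 3) + (if true then 5 else 1))) then (6 == (let u = ((\v.3) true) in 7)) else (if ((let w = false in (\p.false)) (\q.q)) then (if (false && true) then (let r = 1 in false) else false) else false)) || (if (((if true then (\s.s) else (\t.t)) (7 == 5)) || ((if true then true else false) && (let a = 1 in false))) then false else ((\b.(true || true)) (let c = (2 + 3) in ((\d.(\e.true)) 6)))))
step 1: [delta@0.0.0.0] ((if ((if true then ((\x.(\y.false)) 4) else (\z.false)) ((3 - 3) + (if true then 5 else 1))) then (6 == (let u = ((\v.3) true) in 7)) else (if ((let w = false in (\p.false)) (\q.q)) then (if (false && true) then (let r = 1 in false) else false) else false)) || (if (((if true then (\s.s) else (\t.t)) (7 == 5)) || ((if true then true else false) && (let a = 1 in false))) then false else ((\b.(true || true)) (let c = (2 + 3) in ((\d.(\e.true)) 6)))))
step 2: [if@0.0.0] ((if (((\x.(\y.false)) 4) ((3 - 3) + (if true then 5 else 1))) then (6 == (let u = ((\v.3) true) in 7)) else (if ((let w = false in (\p.false)) (\q.q)) then (if (false && true) then (let r = 1 in false) else false) else false)) || (if (((if true then (\s.s) else (\t.t)) (7 == 5)) || ((if true then true else false) && (let a = 1 in false))) then false else ((\b.(true || true)) (let c = (2 + 3) in ((\d.(\e.true)) 6)))))
step 3: [beta@0.0.0] ((if ((\y.false) ((3 - 3) + (if true then 5 else 1))) then (6 == (let u = ((\v.3) true) in 7)) else (if ((let w = false in (\p.false)) (\q.q)) then (if (false && true) then (let r = 1 in false) else false) else false)) || (if (((if true then (\s.s) else (\t.t)) (7 == 5)) || ((if true then true else false) && (let a = 1 in false))) then false else ((\b.(true || true)) (let c = (2 + 3) in ((\d.(\e.true)) 6)))))
step 4: [beta@0.0] ((if false then (6 == (let u = ((\v.3) true) in 7)) else (if ((let w = false in (\p.false)) (\q.q)) then (if (false && true) then (let r = 1 in false) else false) else false)) || (if (((if true then (\s.s) else (\t.t)) (7 == 5)) || ((if true then true else false) && (let a = 1 in false))) then false else ((\b.(true || true)) (let c = (2 + 3) in ((\d.(\e.true)) 6)))))
step 5: [if@0] ((if ((let w = false in (\p.false)) (\q.q)) then (if (false && true) then (let r = 1 in false) else false) else false) || (if (((if true then (\s.s) else (\t.t)) (7 == 5)) || ((if true then true else false) && (let a = 1 in false))) then false else ((\b.(true || true)) (let c = (2 + 3) in ((\d.(\e.true)) 6)))))
step 6: [let@0.0.0] ((if ((\p.false) (\q.q)) then (if (false && true) then (let r = 1 in false) else false) else false) || (if (((if true then (\s.s) else (\t.t)) (7 == 5)) || ((if true then true else false) && (let a = 1 in false))) then false else ((\b.(true || true)) (let c = (2 + 3) in ((\d.(\e.true)) 6)))))
step 7: [beta@0.0] ((if false then (if (false && true) then (let r = 1 in false) else false) else false) || (if (((if true then (\s.s) else (\t.t)) (7 == 5)) || ((if true then true else false) && (let a = 1 in false))) then false else ((\b.(true || true)) (let c = (2 + 3) in ((\d.(\e.true)) 6)))))
step 8: [if@0] (false || (if (((if true then (\s.s) else (\t.t)) (7 == 5)) || ((if true then true else false) && (let a = 1 in false))) then false else ((\b.(true || true)) (let c = (2 + 3) in ((\d.(\e.true)) 6)))))
step 9: [if@1.0.0.0] (false || (if (((\s.s) (7 == 5)) || ((if true then true else false) && (let a = 1 in false))) then false else ((\b.(true || true)) (let c = (2 + 3) in ((\d.(\e.true)) 6)))))
step 10: [beta@1.0.0] (false || (if ((7 == 5) || ((if true then true else false) && (let a = 1 in false))) then false else ((\b.(true || true)) (let c = (2 + 3) in ((\d.(\e.true)) 6)))))
step 11: [delta@1.0.0] (false || (if (false || ((if true then true else false) && (let a = 1 in false))) then false else ((\b.(true || true)) (let c = (2 + 3) in ((\d.(\e.true)) 6)))))
step 12: [if@1.0.1.0] (false || (if (false || (true && (let a = 1 in false))) then false else ((\b.(true || true)) (let c = (2 + 3) in ((\d.(\e.true)) 6)))))
step 13: [let@1.0.1.1] (false || (if (false || (true && false)) then false else ((\b.(true || true)) (let c = (2 + 3) in ((\d.(\e.true)) 6)))))
step 14: [delta@1.0.1] (false || (if (false || false) then false else ((\b.(true || true)) (let c = (2 + 3) in ((\d.(\e.true)) 6)))))
step 15: [delta@1.0] (false || (if false then false else ((\b.(true || true)) (let c = (2 + 3) in ((\d.(\e.true)) 6)))))
step 16: [if@1] (false || ((\b.(true || true)) (let c = (2 + 3) in ((\d.(\e.true)) 6))))
step 17: [beta@1] (false || (true || true))
step 18: [delta@1] (false || true)
step 19: [delta@root] true

Answer: true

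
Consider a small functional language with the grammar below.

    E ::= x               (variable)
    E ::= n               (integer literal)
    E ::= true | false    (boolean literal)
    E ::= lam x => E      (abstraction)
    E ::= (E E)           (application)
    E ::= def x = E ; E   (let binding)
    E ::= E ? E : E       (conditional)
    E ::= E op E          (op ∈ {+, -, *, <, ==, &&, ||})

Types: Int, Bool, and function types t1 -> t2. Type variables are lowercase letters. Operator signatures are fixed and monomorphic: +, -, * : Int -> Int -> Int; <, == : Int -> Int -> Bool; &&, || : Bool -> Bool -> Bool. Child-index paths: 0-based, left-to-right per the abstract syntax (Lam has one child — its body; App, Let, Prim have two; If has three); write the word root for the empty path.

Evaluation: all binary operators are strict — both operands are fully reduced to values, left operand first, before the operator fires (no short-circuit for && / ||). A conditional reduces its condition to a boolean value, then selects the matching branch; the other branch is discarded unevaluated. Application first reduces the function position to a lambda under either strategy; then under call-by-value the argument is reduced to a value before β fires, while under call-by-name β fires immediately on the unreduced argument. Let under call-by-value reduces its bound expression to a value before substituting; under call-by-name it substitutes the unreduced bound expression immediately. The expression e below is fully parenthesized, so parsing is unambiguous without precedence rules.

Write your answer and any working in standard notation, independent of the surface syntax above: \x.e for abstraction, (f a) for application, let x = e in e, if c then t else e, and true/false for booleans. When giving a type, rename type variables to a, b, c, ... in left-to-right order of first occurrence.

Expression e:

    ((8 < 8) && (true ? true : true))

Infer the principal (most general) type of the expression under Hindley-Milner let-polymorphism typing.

Trace:
  unify Int ~ Int
  unify Int ~ Int
  unify Bool ~ Bool
  unify Bool ~ Bool
  unify Bool ~ Bool
  unify Bool ~ Bool

Answer: Bool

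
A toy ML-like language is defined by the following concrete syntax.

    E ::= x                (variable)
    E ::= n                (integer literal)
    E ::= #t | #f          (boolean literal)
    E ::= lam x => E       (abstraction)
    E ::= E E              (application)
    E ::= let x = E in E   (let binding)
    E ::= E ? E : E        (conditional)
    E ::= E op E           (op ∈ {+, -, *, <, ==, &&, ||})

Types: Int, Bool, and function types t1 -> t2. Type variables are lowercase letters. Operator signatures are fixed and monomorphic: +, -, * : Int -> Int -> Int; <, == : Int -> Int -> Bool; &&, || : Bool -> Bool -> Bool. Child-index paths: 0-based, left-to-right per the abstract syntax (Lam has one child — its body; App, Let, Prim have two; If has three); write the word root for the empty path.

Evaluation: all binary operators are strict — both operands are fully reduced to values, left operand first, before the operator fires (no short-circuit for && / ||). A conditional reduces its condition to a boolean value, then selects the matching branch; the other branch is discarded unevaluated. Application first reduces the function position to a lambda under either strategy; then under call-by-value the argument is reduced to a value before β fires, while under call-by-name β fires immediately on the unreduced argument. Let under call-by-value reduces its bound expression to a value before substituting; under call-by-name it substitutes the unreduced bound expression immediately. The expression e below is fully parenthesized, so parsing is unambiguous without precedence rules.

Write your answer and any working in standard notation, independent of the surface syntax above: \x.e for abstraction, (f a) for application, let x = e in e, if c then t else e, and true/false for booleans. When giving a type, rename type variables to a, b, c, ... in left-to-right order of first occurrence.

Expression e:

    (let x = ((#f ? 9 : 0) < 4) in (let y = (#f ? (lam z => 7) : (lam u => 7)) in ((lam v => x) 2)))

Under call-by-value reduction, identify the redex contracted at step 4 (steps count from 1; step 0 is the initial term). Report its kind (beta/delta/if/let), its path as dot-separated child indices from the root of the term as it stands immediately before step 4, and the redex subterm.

Answer: if at 0 : (if false then (\z.7) else (\u.7))

Trace:
step 0: (let x = ((if false then 9 else 0) < 4) in (let y = (if false then (\z.7) else (\u.7)) in ((\v.x) 2)))
step 1: [if@0.0] (let x = (0 < 4) in (let y = (if false then (\z.7) else (\u.7)) in ((\v.x) 2)))
step 2: [delta@0] (let x = true in (let y = (if false then (\z.7) else (\u.7)) in ((\v.x) 2)))
step 3: [let@root] (let y = (if false then (\z.7) else (\u.7)) in ((\v.true) 2))
step 4: [if@0] (let y = (\u.7) in ((\v.true) 2))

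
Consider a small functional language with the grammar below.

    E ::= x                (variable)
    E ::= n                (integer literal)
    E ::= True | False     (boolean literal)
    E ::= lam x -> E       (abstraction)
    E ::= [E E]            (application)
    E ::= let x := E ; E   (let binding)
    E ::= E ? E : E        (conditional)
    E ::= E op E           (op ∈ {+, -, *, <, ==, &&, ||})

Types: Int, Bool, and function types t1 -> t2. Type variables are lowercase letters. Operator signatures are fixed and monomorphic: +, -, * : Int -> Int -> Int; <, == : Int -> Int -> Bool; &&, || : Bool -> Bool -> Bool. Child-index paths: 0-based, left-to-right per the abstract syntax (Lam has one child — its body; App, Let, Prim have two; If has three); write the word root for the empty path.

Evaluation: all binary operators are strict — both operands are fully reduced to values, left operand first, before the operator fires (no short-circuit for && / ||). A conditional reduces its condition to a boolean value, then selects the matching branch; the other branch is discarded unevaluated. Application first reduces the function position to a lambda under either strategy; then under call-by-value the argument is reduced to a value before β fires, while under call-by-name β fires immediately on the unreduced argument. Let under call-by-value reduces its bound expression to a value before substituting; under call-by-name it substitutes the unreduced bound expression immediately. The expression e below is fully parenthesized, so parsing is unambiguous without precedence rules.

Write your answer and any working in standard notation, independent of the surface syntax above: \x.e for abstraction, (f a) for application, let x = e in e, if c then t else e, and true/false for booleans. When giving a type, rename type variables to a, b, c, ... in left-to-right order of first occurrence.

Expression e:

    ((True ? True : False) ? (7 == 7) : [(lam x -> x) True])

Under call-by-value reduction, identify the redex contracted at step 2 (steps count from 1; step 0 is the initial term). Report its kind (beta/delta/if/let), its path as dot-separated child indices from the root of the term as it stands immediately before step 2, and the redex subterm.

Answer: if at root : (if true then (7 == 7) else ((\x.x) true))

Working:
step 0: (if (if true then true else false) then (7 == 7) else ((\x.x) true))
step 1: [if@0] (if true then (7 == 7) else ((\x.x) true))
step 2: [if@root] (7 == 7)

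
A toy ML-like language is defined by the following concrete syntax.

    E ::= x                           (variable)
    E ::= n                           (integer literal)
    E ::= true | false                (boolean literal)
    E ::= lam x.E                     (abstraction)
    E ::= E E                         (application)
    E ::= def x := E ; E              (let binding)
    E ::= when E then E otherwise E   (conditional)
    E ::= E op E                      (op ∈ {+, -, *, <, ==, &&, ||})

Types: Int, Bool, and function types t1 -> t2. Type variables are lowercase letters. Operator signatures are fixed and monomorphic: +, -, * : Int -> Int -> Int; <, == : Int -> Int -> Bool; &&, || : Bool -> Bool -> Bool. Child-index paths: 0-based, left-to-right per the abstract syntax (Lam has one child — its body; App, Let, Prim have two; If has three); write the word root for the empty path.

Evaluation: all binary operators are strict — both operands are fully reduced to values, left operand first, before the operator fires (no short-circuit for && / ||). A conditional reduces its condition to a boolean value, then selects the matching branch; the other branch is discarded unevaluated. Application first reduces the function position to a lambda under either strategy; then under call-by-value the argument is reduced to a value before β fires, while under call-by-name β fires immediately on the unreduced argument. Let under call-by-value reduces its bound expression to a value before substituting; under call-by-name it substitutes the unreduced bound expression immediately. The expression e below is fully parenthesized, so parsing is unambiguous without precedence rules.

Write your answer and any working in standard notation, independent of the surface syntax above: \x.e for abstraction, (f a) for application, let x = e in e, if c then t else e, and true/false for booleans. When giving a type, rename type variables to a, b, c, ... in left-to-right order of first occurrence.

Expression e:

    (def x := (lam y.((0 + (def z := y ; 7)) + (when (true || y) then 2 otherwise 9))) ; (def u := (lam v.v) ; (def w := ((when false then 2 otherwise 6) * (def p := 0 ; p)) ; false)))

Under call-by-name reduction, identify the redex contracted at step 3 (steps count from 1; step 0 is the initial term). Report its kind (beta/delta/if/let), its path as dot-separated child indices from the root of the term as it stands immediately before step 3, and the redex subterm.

Answer: let at root : (let w = ((if false then 2 else 6) * (let p = 0 in p)) in false)

Derivation:
step 0: (let x = (\y.((0 + (let z = y in 7)) + (if (true || y) then 2 else 9))) in (let u = (\v.v) in (let w = ((if false then 2 else 6) * (let p = 0 in p)) in false)))
step 1: [let@root] (let u = (\v.v) in (let w = ((if false then 2 else 6) * (let p = 0 in p)) in false))
step 2: [let@root] (let w = ((if false then 2 else 6) * (let p = 0 in p)) in false)
step 3: [let@root] false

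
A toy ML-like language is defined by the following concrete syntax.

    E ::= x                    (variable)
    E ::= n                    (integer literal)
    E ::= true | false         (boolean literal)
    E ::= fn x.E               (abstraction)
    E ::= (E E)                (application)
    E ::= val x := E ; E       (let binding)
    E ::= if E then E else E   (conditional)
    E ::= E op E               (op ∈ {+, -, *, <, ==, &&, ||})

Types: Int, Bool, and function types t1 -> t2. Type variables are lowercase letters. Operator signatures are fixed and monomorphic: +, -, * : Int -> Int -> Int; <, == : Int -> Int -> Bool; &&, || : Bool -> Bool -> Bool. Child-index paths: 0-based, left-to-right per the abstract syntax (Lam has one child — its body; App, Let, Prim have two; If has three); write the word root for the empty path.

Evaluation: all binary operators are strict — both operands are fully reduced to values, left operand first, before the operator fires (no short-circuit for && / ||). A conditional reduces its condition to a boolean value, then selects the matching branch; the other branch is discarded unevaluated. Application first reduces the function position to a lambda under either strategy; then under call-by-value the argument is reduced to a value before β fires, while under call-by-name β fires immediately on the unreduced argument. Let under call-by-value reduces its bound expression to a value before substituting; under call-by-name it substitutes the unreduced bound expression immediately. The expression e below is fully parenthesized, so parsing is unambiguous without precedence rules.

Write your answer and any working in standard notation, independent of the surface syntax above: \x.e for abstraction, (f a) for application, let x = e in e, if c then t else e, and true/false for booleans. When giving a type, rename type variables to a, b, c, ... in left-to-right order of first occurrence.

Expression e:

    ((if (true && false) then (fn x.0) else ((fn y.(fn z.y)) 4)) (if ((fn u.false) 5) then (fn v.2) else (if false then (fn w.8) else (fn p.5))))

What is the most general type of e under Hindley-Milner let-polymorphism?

Derivation:
  unify Bool ~ Bool
  unify Bool ~ Bool
  unify Bool ~ Bool
\x._ : a -> Int
y : b
\z._ : c -> b
\y._ : b -> c -> b
  unify b -> c -> b ~ Int -> d
  unify b ~ Int
  unify c -> Int ~ d
_ _ : c -> Int
  unify a -> Int ~ c -> Int
  unify a ~ c
  unify Int ~ Int
\u._ : e -> Bool
  unify e -> Bool ~ Int -> f
  unify e ~ Int
  unify Bool ~ f
_ _ : Bool
  unify Bool ~ Bool
\v._ : g -> Int
  unify Bool ~ Bool
\w._ : h -> Int
\p._ : i -> Int
  unify h -> Int ~ i -> Int
  unify h ~ i
  unify Int ~ Int
  unify g -> Int ~ i -> Int
  unify g ~ i
  unify Int ~ Int
  unify c -> Int ~ (i -> Int) -> j
  unify c ~ i -> Int
  unify Int ~ j
_ _ : Int

Answer: Int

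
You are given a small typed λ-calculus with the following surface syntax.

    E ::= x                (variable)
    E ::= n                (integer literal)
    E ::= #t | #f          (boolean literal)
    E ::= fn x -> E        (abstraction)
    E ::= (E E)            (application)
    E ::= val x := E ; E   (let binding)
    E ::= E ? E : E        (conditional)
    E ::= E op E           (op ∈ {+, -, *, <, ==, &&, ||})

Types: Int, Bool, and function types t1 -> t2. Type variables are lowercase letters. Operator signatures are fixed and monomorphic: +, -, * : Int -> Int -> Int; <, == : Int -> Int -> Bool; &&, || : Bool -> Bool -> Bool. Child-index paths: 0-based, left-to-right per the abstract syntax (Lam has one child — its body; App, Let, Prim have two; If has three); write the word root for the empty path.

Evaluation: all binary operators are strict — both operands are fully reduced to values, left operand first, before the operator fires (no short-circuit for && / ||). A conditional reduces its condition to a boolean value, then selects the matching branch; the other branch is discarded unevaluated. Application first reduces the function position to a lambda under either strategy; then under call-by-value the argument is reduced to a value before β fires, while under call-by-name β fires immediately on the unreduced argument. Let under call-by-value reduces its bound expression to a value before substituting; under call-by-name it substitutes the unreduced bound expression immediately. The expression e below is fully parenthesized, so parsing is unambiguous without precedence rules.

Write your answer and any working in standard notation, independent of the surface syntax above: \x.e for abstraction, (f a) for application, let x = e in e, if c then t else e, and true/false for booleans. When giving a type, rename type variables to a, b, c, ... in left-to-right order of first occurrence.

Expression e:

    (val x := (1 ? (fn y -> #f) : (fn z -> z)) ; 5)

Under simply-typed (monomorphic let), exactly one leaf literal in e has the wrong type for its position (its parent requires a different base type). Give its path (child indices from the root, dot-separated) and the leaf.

Answer: 0.0 : 1

Derivation:
  unify Int ~ Bool
  FAIL: mismatch Int ~ Bool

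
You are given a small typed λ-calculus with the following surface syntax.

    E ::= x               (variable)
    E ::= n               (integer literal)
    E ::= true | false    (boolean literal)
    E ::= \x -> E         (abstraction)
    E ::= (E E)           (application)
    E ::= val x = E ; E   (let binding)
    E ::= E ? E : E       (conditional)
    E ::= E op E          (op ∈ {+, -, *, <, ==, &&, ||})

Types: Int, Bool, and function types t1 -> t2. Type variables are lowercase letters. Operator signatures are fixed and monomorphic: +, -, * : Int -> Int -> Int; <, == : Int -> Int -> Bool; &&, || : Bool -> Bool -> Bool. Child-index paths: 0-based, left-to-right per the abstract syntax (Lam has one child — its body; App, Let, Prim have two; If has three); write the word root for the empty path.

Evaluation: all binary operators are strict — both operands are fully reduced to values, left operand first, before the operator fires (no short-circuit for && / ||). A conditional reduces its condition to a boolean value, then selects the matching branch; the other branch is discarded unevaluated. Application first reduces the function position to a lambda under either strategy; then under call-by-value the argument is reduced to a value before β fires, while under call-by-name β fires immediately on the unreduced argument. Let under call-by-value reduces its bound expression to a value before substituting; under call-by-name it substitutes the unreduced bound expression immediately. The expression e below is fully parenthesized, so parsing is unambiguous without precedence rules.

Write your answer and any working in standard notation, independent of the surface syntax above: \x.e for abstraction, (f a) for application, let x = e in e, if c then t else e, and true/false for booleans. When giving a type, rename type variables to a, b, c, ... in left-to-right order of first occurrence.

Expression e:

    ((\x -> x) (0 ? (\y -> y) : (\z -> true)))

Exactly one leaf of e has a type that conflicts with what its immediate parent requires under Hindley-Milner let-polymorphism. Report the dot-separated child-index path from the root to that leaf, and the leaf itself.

Answer: 1.0 : 0

Derivation:
x : a
\x._ : a -> a
  unify Int ~ Bool
  FAIL: mismatch Int ~ Bool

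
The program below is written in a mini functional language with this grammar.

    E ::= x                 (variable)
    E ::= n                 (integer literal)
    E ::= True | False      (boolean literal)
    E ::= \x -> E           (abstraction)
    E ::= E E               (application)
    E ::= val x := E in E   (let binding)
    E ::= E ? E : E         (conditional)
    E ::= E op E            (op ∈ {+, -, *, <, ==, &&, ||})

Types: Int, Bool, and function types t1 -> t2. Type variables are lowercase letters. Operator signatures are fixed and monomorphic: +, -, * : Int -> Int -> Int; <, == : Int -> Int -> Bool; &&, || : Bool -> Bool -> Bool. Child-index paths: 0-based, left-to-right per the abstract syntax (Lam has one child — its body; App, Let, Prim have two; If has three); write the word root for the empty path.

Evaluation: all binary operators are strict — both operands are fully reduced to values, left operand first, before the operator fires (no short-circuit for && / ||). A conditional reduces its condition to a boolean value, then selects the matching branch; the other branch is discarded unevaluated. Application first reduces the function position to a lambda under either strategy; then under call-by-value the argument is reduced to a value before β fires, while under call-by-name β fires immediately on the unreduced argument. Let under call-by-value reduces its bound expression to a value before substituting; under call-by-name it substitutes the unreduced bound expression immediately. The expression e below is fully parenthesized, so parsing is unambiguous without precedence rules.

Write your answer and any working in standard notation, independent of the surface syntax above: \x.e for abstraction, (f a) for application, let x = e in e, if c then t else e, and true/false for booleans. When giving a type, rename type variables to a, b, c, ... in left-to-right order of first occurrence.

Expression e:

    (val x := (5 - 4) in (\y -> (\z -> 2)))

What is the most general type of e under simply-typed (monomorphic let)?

Answer: a -> b -> Int

Working:
  unify Int ~ Int
  unify Int ~ Int
let x : Int
\z._ : b -> Int
\y._ : a -> b -> Int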